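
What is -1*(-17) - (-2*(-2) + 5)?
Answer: 8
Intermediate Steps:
-1*(-17) - (-2*(-2) + 5) = 17 - (4 + 5) = 17 - 1*9 = 17 - 9 = 8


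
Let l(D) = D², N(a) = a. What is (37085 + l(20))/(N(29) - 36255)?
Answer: -37485/36226 ≈ -1.0348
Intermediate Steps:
(37085 + l(20))/(N(29) - 36255) = (37085 + 20²)/(29 - 36255) = (37085 + 400)/(-36226) = 37485*(-1/36226) = -37485/36226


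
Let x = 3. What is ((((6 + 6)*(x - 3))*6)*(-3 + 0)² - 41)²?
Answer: 1681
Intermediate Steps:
((((6 + 6)*(x - 3))*6)*(-3 + 0)² - 41)² = ((((6 + 6)*(3 - 3))*6)*(-3 + 0)² - 41)² = (((12*0)*6)*(-3)² - 41)² = ((0*6)*9 - 41)² = (0*9 - 41)² = (0 - 41)² = (-41)² = 1681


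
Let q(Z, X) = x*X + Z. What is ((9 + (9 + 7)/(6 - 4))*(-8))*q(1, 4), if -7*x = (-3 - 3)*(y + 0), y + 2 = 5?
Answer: -10744/7 ≈ -1534.9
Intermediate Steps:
y = 3 (y = -2 + 5 = 3)
x = 18/7 (x = -(-3 - 3)*(3 + 0)/7 = -(-6)*3/7 = -⅐*(-18) = 18/7 ≈ 2.5714)
q(Z, X) = Z + 18*X/7 (q(Z, X) = 18*X/7 + Z = Z + 18*X/7)
((9 + (9 + 7)/(6 - 4))*(-8))*q(1, 4) = ((9 + (9 + 7)/(6 - 4))*(-8))*(1 + (18/7)*4) = ((9 + 16/2)*(-8))*(1 + 72/7) = ((9 + 16*(½))*(-8))*(79/7) = ((9 + 8)*(-8))*(79/7) = (17*(-8))*(79/7) = -136*79/7 = -10744/7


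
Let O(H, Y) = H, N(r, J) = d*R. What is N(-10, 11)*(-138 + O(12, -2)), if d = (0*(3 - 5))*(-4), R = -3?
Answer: 0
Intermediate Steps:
d = 0 (d = (0*(-2))*(-4) = 0*(-4) = 0)
N(r, J) = 0 (N(r, J) = 0*(-3) = 0)
N(-10, 11)*(-138 + O(12, -2)) = 0*(-138 + 12) = 0*(-126) = 0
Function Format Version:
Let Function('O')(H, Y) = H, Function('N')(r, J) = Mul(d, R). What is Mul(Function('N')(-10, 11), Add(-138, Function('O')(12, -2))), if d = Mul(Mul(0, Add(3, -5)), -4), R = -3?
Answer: 0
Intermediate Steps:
d = 0 (d = Mul(Mul(0, -2), -4) = Mul(0, -4) = 0)
Function('N')(r, J) = 0 (Function('N')(r, J) = Mul(0, -3) = 0)
Mul(Function('N')(-10, 11), Add(-138, Function('O')(12, -2))) = Mul(0, Add(-138, 12)) = Mul(0, -126) = 0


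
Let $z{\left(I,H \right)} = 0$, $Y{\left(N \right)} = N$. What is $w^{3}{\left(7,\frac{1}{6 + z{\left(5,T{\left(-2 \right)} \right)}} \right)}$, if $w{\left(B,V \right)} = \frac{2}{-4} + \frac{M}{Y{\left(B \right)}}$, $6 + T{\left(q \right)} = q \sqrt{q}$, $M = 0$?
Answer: $- \frac{1}{8} \approx -0.125$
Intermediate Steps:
$T{\left(q \right)} = -6 + q^{\frac{3}{2}}$ ($T{\left(q \right)} = -6 + q \sqrt{q} = -6 + q^{\frac{3}{2}}$)
$w{\left(B,V \right)} = - \frac{1}{2}$ ($w{\left(B,V \right)} = \frac{2}{-4} + \frac{0}{B} = 2 \left(- \frac{1}{4}\right) + 0 = - \frac{1}{2} + 0 = - \frac{1}{2}$)
$w^{3}{\left(7,\frac{1}{6 + z{\left(5,T{\left(-2 \right)} \right)}} \right)} = \left(- \frac{1}{2}\right)^{3} = - \frac{1}{8}$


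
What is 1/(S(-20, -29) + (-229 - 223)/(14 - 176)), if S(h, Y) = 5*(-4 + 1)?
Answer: -81/989 ≈ -0.081901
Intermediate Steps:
S(h, Y) = -15 (S(h, Y) = 5*(-3) = -15)
1/(S(-20, -29) + (-229 - 223)/(14 - 176)) = 1/(-15 + (-229 - 223)/(14 - 176)) = 1/(-15 - 452/(-162)) = 1/(-15 - 452*(-1/162)) = 1/(-15 + 226/81) = 1/(-989/81) = -81/989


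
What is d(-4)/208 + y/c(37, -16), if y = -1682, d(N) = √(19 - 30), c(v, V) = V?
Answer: 841/8 + I*√11/208 ≈ 105.13 + 0.015945*I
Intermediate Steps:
d(N) = I*√11 (d(N) = √(-11) = I*√11)
d(-4)/208 + y/c(37, -16) = (I*√11)/208 - 1682/(-16) = (I*√11)*(1/208) - 1682*(-1/16) = I*√11/208 + 841/8 = 841/8 + I*√11/208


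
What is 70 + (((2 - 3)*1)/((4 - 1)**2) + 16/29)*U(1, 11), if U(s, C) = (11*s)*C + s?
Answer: 32300/261 ≈ 123.75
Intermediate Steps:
U(s, C) = s + 11*C*s (U(s, C) = 11*C*s + s = s + 11*C*s)
70 + (((2 - 3)*1)/((4 - 1)**2) + 16/29)*U(1, 11) = 70 + (((2 - 3)*1)/((4 - 1)**2) + 16/29)*(1*(1 + 11*11)) = 70 + ((-1*1)/(3**2) + 16*(1/29))*(1*(1 + 121)) = 70 + (-1/9 + 16/29)*(1*122) = 70 + (-1*1/9 + 16/29)*122 = 70 + (-1/9 + 16/29)*122 = 70 + (115/261)*122 = 70 + 14030/261 = 32300/261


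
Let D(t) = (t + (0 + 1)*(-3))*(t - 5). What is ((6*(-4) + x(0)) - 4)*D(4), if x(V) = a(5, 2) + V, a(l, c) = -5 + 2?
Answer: 31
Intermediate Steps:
a(l, c) = -3
x(V) = -3 + V
D(t) = (-5 + t)*(-3 + t) (D(t) = (t + 1*(-3))*(-5 + t) = (t - 3)*(-5 + t) = (-3 + t)*(-5 + t) = (-5 + t)*(-3 + t))
((6*(-4) + x(0)) - 4)*D(4) = ((6*(-4) + (-3 + 0)) - 4)*(15 + 4**2 - 8*4) = ((-24 - 3) - 4)*(15 + 16 - 32) = (-27 - 4)*(-1) = -31*(-1) = 31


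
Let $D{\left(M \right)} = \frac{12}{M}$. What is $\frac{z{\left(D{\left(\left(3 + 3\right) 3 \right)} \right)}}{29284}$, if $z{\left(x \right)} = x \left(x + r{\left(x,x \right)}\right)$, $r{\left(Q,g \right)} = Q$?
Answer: $\frac{2}{65889} \approx 3.0354 \cdot 10^{-5}$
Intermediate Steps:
$z{\left(x \right)} = 2 x^{2}$ ($z{\left(x \right)} = x \left(x + x\right) = x 2 x = 2 x^{2}$)
$\frac{z{\left(D{\left(\left(3 + 3\right) 3 \right)} \right)}}{29284} = \frac{2 \left(\frac{12}{\left(3 + 3\right) 3}\right)^{2}}{29284} = 2 \left(\frac{12}{6 \cdot 3}\right)^{2} \cdot \frac{1}{29284} = 2 \left(\frac{12}{18}\right)^{2} \cdot \frac{1}{29284} = 2 \left(12 \cdot \frac{1}{18}\right)^{2} \cdot \frac{1}{29284} = 2 \left(\frac{2}{3}\right)^{2} \cdot \frac{1}{29284} = 2 \cdot \frac{4}{9} \cdot \frac{1}{29284} = \frac{8}{9} \cdot \frac{1}{29284} = \frac{2}{65889}$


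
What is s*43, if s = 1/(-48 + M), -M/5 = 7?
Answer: -43/83 ≈ -0.51807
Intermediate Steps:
M = -35 (M = -5*7 = -35)
s = -1/83 (s = 1/(-48 - 35) = 1/(-83) = -1/83 ≈ -0.012048)
s*43 = -1/83*43 = -43/83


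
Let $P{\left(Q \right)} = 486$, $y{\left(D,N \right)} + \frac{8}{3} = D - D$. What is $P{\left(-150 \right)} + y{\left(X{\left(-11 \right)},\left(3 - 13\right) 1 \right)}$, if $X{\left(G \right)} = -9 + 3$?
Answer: $\frac{1450}{3} \approx 483.33$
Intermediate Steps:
$X{\left(G \right)} = -6$
$y{\left(D,N \right)} = - \frac{8}{3}$ ($y{\left(D,N \right)} = - \frac{8}{3} + \left(D - D\right) = - \frac{8}{3} + 0 = - \frac{8}{3}$)
$P{\left(-150 \right)} + y{\left(X{\left(-11 \right)},\left(3 - 13\right) 1 \right)} = 486 - \frac{8}{3} = \frac{1450}{3}$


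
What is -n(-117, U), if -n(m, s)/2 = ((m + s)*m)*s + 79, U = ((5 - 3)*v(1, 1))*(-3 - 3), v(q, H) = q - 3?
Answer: 522446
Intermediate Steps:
v(q, H) = -3 + q
U = 24 (U = ((5 - 3)*(-3 + 1))*(-3 - 3) = (2*(-2))*(-6) = -4*(-6) = 24)
n(m, s) = -158 - 2*m*s*(m + s) (n(m, s) = -2*(((m + s)*m)*s + 79) = -2*((m*(m + s))*s + 79) = -2*(m*s*(m + s) + 79) = -2*(79 + m*s*(m + s)) = -158 - 2*m*s*(m + s))
-n(-117, U) = -(-158 - 2*(-117)*24² - 2*24*(-117)²) = -(-158 - 2*(-117)*576 - 2*24*13689) = -(-158 + 134784 - 657072) = -1*(-522446) = 522446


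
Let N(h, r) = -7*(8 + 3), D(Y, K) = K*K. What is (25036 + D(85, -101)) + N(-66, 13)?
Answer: 35160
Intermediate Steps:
D(Y, K) = K²
N(h, r) = -77 (N(h, r) = -7*11 = -77)
(25036 + D(85, -101)) + N(-66, 13) = (25036 + (-101)²) - 77 = (25036 + 10201) - 77 = 35237 - 77 = 35160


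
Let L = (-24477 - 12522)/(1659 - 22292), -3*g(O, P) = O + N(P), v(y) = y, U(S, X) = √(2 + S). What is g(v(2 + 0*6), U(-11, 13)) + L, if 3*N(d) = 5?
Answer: 106028/185697 ≈ 0.57097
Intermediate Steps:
N(d) = 5/3 (N(d) = (⅓)*5 = 5/3)
g(O, P) = -5/9 - O/3 (g(O, P) = -(O + 5/3)/3 = -(5/3 + O)/3 = -5/9 - O/3)
L = 36999/20633 (L = -36999/(-20633) = -36999*(-1/20633) = 36999/20633 ≈ 1.7932)
g(v(2 + 0*6), U(-11, 13)) + L = (-5/9 - (2 + 0*6)/3) + 36999/20633 = (-5/9 - (2 + 0)/3) + 36999/20633 = (-5/9 - ⅓*2) + 36999/20633 = (-5/9 - ⅔) + 36999/20633 = -11/9 + 36999/20633 = 106028/185697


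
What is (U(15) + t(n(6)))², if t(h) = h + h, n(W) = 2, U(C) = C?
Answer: 361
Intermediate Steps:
t(h) = 2*h
(U(15) + t(n(6)))² = (15 + 2*2)² = (15 + 4)² = 19² = 361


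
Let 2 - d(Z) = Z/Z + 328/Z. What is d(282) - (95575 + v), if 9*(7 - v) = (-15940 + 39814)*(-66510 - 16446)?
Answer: -31041177941/141 ≈ -2.2015e+8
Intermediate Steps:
v = 220054623 (v = 7 - (-15940 + 39814)*(-66510 - 16446)/9 = 7 - 7958*(-82956)/3 = 7 - 1/9*(-1980491544) = 7 + 220054616 = 220054623)
d(Z) = 1 - 328/Z (d(Z) = 2 - (Z/Z + 328/Z) = 2 - (1 + 328/Z) = 2 + (-1 - 328/Z) = 1 - 328/Z)
d(282) - (95575 + v) = (-328 + 282)/282 - (95575 + 220054623) = (1/282)*(-46) - 1*220150198 = -23/141 - 220150198 = -31041177941/141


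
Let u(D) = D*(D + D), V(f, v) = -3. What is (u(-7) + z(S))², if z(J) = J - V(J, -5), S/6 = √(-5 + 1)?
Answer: 10057 + 2424*I ≈ 10057.0 + 2424.0*I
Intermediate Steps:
u(D) = 2*D² (u(D) = D*(2*D) = 2*D²)
S = 12*I (S = 6*√(-5 + 1) = 6*√(-4) = 6*(2*I) = 12*I ≈ 12.0*I)
z(J) = 3 + J (z(J) = J - 1*(-3) = J + 3 = 3 + J)
(u(-7) + z(S))² = (2*(-7)² + (3 + 12*I))² = (2*49 + (3 + 12*I))² = (98 + (3 + 12*I))² = (101 + 12*I)²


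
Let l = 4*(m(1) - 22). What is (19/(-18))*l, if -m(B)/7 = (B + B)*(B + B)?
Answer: 1900/9 ≈ 211.11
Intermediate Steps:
m(B) = -28*B**2 (m(B) = -7*(B + B)*(B + B) = -7*2*B*2*B = -28*B**2)
l = -200 (l = 4*(-28*1**2 - 22) = 4*(-28*1 - 22) = 4*(-28 - 22) = 4*(-50) = -200)
(19/(-18))*l = (19/(-18))*(-200) = (19*(-1/18))*(-200) = -19/18*(-200) = 1900/9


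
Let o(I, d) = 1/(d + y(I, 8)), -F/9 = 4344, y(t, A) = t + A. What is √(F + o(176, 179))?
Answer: I*√42575541/33 ≈ 197.73*I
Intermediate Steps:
y(t, A) = A + t
F = -39096 (F = -9*4344 = -39096)
o(I, d) = 1/(8 + I + d) (o(I, d) = 1/(d + (8 + I)) = 1/(8 + I + d))
√(F + o(176, 179)) = √(-39096 + 1/(8 + 176 + 179)) = √(-39096 + 1/363) = √(-14191847/363) = I*√42575541/33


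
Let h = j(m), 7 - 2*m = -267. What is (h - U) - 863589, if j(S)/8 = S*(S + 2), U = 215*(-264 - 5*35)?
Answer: -616860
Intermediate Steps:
m = 137 (m = 7/2 - ½*(-267) = 7/2 + 267/2 = 137)
U = -94385 (U = 215*(-264 - 175) = 215*(-439) = -94385)
j(S) = 8*S*(2 + S) (j(S) = 8*(S*(S + 2)) = 8*(S*(2 + S)) = 8*S*(2 + S))
h = 152344 (h = 8*137*(2 + 137) = 8*137*139 = 152344)
(h - U) - 863589 = (152344 - 1*(-94385)) - 863589 = (152344 + 94385) - 863589 = 246729 - 863589 = -616860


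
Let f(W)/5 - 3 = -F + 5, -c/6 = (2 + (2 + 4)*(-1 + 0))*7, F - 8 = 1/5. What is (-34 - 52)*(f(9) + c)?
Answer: -14362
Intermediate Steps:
F = 41/5 (F = 8 + 1/5 = 8 + 1*(⅕) = 8 + ⅕ = 41/5 ≈ 8.2000)
c = 168 (c = -6*(2 + (2 + 4)*(-1 + 0))*7 = -6*(2 + 6*(-1))*7 = -6*(2 - 6)*7 = -(-24)*7 = -6*(-28) = 168)
f(W) = -1 (f(W) = 15 + 5*(-1*41/5 + 5) = 15 + 5*(-41/5 + 5) = 15 + 5*(-16/5) = 15 - 16 = -1)
(-34 - 52)*(f(9) + c) = (-34 - 52)*(-1 + 168) = -86*167 = -14362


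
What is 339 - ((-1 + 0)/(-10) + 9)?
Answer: 3299/10 ≈ 329.90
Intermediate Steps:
339 - ((-1 + 0)/(-10) + 9) = 339 - (-1*(-⅒) + 9) = 339 - (⅒ + 9) = 339 - 1*91/10 = 339 - 91/10 = 3299/10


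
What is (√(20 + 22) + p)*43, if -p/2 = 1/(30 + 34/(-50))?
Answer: -2150/733 + 43*√42 ≈ 275.74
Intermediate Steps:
p = -50/733 (p = -2/(30 + 34/(-50)) = -2/(30 + 34*(-1/50)) = -2/(30 - 17/25) = -2/733/25 = -2*25/733 = -50/733 ≈ -0.068213)
(√(20 + 22) + p)*43 = (√(20 + 22) - 50/733)*43 = (√42 - 50/733)*43 = (-50/733 + √42)*43 = -2150/733 + 43*√42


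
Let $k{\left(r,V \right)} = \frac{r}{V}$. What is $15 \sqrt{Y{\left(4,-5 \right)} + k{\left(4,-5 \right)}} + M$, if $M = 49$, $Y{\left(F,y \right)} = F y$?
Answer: $49 + 6 i \sqrt{130} \approx 49.0 + 68.411 i$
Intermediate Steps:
$15 \sqrt{Y{\left(4,-5 \right)} + k{\left(4,-5 \right)}} + M = 15 \sqrt{4 \left(-5\right) + \frac{4}{-5}} + 49 = 15 \sqrt{-20 + 4 \left(- \frac{1}{5}\right)} + 49 = 15 \sqrt{-20 - \frac{4}{5}} + 49 = 15 \sqrt{- \frac{104}{5}} + 49 = 15 \frac{2 i \sqrt{130}}{5} + 49 = 6 i \sqrt{130} + 49 = 49 + 6 i \sqrt{130}$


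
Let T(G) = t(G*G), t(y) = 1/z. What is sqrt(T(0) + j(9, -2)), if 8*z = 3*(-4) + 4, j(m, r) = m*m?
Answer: 4*sqrt(5) ≈ 8.9443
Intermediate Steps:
j(m, r) = m**2
z = -1 (z = (3*(-4) + 4)/8 = (-12 + 4)/8 = (1/8)*(-8) = -1)
t(y) = -1 (t(y) = 1/(-1) = -1)
T(G) = -1
sqrt(T(0) + j(9, -2)) = sqrt(-1 + 9**2) = sqrt(-1 + 81) = sqrt(80) = 4*sqrt(5)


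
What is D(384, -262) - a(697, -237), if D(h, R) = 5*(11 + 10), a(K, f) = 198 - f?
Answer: -330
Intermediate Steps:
D(h, R) = 105 (D(h, R) = 5*21 = 105)
D(384, -262) - a(697, -237) = 105 - (198 - 1*(-237)) = 105 - (198 + 237) = 105 - 1*435 = 105 - 435 = -330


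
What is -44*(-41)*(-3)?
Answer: -5412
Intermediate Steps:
-44*(-41)*(-3) = 1804*(-3) = -5412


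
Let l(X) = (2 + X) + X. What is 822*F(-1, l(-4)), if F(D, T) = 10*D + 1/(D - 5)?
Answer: -8357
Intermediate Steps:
l(X) = 2 + 2*X
F(D, T) = 1/(-5 + D) + 10*D (F(D, T) = 10*D + 1/(-5 + D) = 1/(-5 + D) + 10*D)
822*F(-1, l(-4)) = 822*((1 - 50*(-1) + 10*(-1)**2)/(-5 - 1)) = 822*((1 + 50 + 10*1)/(-6)) = 822*(-(1 + 50 + 10)/6) = 822*(-1/6*61) = 822*(-61/6) = -8357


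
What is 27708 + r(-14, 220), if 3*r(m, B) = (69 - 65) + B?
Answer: 83348/3 ≈ 27783.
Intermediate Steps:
r(m, B) = 4/3 + B/3 (r(m, B) = ((69 - 65) + B)/3 = (4 + B)/3 = 4/3 + B/3)
27708 + r(-14, 220) = 27708 + (4/3 + (⅓)*220) = 27708 + (4/3 + 220/3) = 27708 + 224/3 = 83348/3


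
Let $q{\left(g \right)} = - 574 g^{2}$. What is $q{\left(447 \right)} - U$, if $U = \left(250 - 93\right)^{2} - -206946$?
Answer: $-114921961$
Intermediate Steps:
$U = 231595$ ($U = 157^{2} + 206946 = 24649 + 206946 = 231595$)
$q{\left(447 \right)} - U = - 574 \cdot 447^{2} - 231595 = \left(-574\right) 199809 - 231595 = -114690366 - 231595 = -114921961$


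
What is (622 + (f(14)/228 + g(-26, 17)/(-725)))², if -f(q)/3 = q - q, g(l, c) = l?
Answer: 203379352576/525625 ≈ 3.8693e+5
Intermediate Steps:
f(q) = 0 (f(q) = -3*(q - q) = -3*0 = 0)
(622 + (f(14)/228 + g(-26, 17)/(-725)))² = (622 + (0/228 - 26/(-725)))² = (622 + (0*(1/228) - 26*(-1/725)))² = (622 + (0 + 26/725))² = (622 + 26/725)² = (450976/725)² = 203379352576/525625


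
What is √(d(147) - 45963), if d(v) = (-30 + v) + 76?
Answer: I*√45770 ≈ 213.94*I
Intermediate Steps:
d(v) = 46 + v
√(d(147) - 45963) = √((46 + 147) - 45963) = √(193 - 45963) = √(-45770) = I*√45770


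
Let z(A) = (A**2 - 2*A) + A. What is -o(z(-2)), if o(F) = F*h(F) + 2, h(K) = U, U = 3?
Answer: -20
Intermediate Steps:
h(K) = 3
z(A) = A**2 - A
o(F) = 2 + 3*F (o(F) = F*3 + 2 = 3*F + 2 = 2 + 3*F)
-o(z(-2)) = -(2 + 3*(-2*(-1 - 2))) = -(2 + 3*(-2*(-3))) = -(2 + 3*6) = -(2 + 18) = -1*20 = -20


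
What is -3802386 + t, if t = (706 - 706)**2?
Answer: -3802386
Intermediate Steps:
t = 0 (t = 0**2 = 0)
-3802386 + t = -3802386 + 0 = -3802386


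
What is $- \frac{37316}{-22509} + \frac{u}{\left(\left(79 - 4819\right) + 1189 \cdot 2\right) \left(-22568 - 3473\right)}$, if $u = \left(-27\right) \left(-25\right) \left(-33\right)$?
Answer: $\frac{2294762560097}{1384502524578} \approx 1.6575$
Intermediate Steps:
$u = -22275$ ($u = 675 \left(-33\right) = -22275$)
$- \frac{37316}{-22509} + \frac{u}{\left(\left(79 - 4819\right) + 1189 \cdot 2\right) \left(-22568 - 3473\right)} = - \frac{37316}{-22509} - \frac{22275}{\left(\left(79 - 4819\right) + 1189 \cdot 2\right) \left(-22568 - 3473\right)} = \left(-37316\right) \left(- \frac{1}{22509}\right) - \frac{22275}{\left(\left(79 - 4819\right) + 2378\right) \left(-26041\right)} = \frac{37316}{22509} - \frac{22275}{\left(-4740 + 2378\right) \left(-26041\right)} = \frac{37316}{22509} - \frac{22275}{\left(-2362\right) \left(-26041\right)} = \frac{37316}{22509} - \frac{22275}{61508842} = \frac{2294762560097}{1384502524578}$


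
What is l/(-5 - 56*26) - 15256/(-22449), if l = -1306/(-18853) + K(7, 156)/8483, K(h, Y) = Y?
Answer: 23296520095550/34283544757987 ≈ 0.67952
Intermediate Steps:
l = 824698/9407647 (l = -1306/(-18853) + 156/8483 = -1306*(-1/18853) + 156*(1/8483) = 1306/18853 + 156/8483 = 824698/9407647 ≈ 0.087662)
l/(-5 - 56*26) - 15256/(-22449) = 824698/(9407647*(-5 - 56*26)) - 15256/(-22449) = 824698/(9407647*(-5 - 1456)) - 15256*(-1/22449) = (824698/9407647)/(-1461) + 15256/22449 = (824698/9407647)*(-1/1461) + 15256/22449 = -824698/13744572267 + 15256/22449 = 23296520095550/34283544757987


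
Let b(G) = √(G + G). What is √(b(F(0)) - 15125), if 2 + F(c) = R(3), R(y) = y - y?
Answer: √(-15125 + 2*I) ≈ 0.0081 + 122.98*I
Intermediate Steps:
R(y) = 0
F(c) = -2 (F(c) = -2 + 0 = -2)
b(G) = √2*√G (b(G) = √(2*G) = √2*√G)
√(b(F(0)) - 15125) = √(√2*√(-2) - 15125) = √(√2*(I*√2) - 15125) = √(2*I - 15125) = √(-15125 + 2*I)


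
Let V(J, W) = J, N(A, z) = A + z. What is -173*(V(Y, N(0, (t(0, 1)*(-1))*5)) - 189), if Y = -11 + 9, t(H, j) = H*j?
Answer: 33043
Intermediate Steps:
Y = -2
-173*(V(Y, N(0, (t(0, 1)*(-1))*5)) - 189) = -173*(-2 - 189) = -173*(-191) = 33043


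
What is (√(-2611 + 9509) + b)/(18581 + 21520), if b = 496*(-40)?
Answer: -19840/40101 + √6898/40101 ≈ -0.49268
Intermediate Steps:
b = -19840
(√(-2611 + 9509) + b)/(18581 + 21520) = (√(-2611 + 9509) - 19840)/(18581 + 21520) = (√6898 - 19840)/40101 = (-19840 + √6898)*(1/40101) = -19840/40101 + √6898/40101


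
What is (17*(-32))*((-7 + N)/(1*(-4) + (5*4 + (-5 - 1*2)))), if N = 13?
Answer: -1088/3 ≈ -362.67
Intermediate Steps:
(17*(-32))*((-7 + N)/(1*(-4) + (5*4 + (-5 - 1*2)))) = (17*(-32))*((-7 + 13)/(1*(-4) + (5*4 + (-5 - 1*2)))) = -3264/(-4 + (20 + (-5 - 2))) = -3264/(-4 + (20 - 7)) = -3264/(-4 + 13) = -3264/9 = -544*⅔ = -1088/3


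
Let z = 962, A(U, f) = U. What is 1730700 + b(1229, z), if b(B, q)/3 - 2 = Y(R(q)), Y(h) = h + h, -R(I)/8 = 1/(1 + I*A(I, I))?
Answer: 1601673214122/925445 ≈ 1.7307e+6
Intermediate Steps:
R(I) = -8/(1 + I**2) (R(I) = -8/(1 + I*I) = -8/(1 + I**2))
Y(h) = 2*h
b(B, q) = 6 - 48/(1 + q**2) (b(B, q) = 6 + 3*(2*(-8/(1 + q**2))) = 6 + 3*(-16/(1 + q**2)) = 6 - 48/(1 + q**2))
1730700 + b(1229, z) = 1730700 + 6*(-7 + 962**2)/(1 + 962**2) = 1730700 + 6*(-7 + 925444)/(1 + 925444) = 1730700 + 6*925437/925445 = 1730700 + 6*(1/925445)*925437 = 1730700 + 5552622/925445 = 1601673214122/925445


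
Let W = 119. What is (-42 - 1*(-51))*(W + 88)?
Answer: 1863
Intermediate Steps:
(-42 - 1*(-51))*(W + 88) = (-42 - 1*(-51))*(119 + 88) = (-42 + 51)*207 = 9*207 = 1863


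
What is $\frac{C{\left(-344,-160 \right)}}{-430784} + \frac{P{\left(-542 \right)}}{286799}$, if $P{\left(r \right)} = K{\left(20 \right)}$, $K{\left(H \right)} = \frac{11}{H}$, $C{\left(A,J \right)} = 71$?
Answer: $- \frac{100628989}{617742102080} \approx -0.0001629$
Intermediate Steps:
$P{\left(r \right)} = \frac{11}{20}$
$\frac{C{\left(-344,-160 \right)}}{-430784} + \frac{P{\left(-542 \right)}}{286799} = \frac{71}{-430784} + \frac{11}{20 \cdot 286799} = 71 \left(- \frac{1}{430784}\right) + \frac{11}{20} \cdot \frac{1}{286799} = - \frac{71}{430784} + \frac{11}{5735980} = - \frac{100628989}{617742102080}$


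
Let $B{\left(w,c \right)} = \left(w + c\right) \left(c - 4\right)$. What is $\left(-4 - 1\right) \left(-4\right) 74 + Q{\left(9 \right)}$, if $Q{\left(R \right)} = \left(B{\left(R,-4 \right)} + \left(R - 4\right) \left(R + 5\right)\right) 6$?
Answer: $1660$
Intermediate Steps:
$B{\left(w,c \right)} = \left(-4 + c\right) \left(c + w\right)$ ($B{\left(w,c \right)} = \left(c + w\right) \left(-4 + c\right) = \left(-4 + c\right) \left(c + w\right)$)
$Q{\left(R \right)} = 192 - 48 R + 6 \left(-4 + R\right) \left(5 + R\right)$ ($Q{\left(R \right)} = \left(\left(\left(-4\right)^{2} - -16 - 4 R - 4 R\right) + \left(R - 4\right) \left(R + 5\right)\right) 6 = \left(\left(16 + 16 - 4 R - 4 R\right) + \left(-4 + R\right) \left(5 + R\right)\right) 6 = \left(\left(32 - 8 R\right) + \left(-4 + R\right) \left(5 + R\right)\right) 6 = \left(32 - 8 R + \left(-4 + R\right) \left(5 + R\right)\right) 6 = 192 - 48 R + 6 \left(-4 + R\right) \left(5 + R\right)$)
$\left(-4 - 1\right) \left(-4\right) 74 + Q{\left(9 \right)} = \left(-4 - 1\right) \left(-4\right) 74 + \left(72 - 378 + 6 \cdot 9^{2}\right) = \left(-5\right) \left(-4\right) 74 + \left(72 - 378 + 6 \cdot 81\right) = 20 \cdot 74 + \left(72 - 378 + 486\right) = 1480 + 180 = 1660$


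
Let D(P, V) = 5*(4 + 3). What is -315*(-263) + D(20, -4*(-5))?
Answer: 82880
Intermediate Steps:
D(P, V) = 35 (D(P, V) = 5*7 = 35)
-315*(-263) + D(20, -4*(-5)) = -315*(-263) + 35 = 82845 + 35 = 82880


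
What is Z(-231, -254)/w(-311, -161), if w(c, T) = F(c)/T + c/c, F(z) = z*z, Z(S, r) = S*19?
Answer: 706629/96560 ≈ 7.3180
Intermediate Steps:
Z(S, r) = 19*S
F(z) = z**2
w(c, T) = 1 + c**2/T (w(c, T) = c**2/T + c/c = c**2/T + 1 = 1 + c**2/T)
Z(-231, -254)/w(-311, -161) = (19*(-231))/(((-161 + (-311)**2)/(-161))) = -4389*(-161/(-161 + 96721)) = -4389/((-1/161*96560)) = -4389/(-96560/161) = -4389*(-161/96560) = 706629/96560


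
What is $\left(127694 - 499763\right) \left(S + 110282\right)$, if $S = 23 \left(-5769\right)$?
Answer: $8336205945$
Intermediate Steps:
$S = -132687$
$\left(127694 - 499763\right) \left(S + 110282\right) = \left(127694 - 499763\right) \left(-132687 + 110282\right) = \left(-372069\right) \left(-22405\right) = 8336205945$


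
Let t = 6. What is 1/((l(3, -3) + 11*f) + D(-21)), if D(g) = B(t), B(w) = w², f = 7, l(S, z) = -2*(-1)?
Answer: 1/115 ≈ 0.0086956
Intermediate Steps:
l(S, z) = 2
D(g) = 36 (D(g) = 6² = 36)
1/((l(3, -3) + 11*f) + D(-21)) = 1/((2 + 11*7) + 36) = 1/((2 + 77) + 36) = 1/(79 + 36) = 1/115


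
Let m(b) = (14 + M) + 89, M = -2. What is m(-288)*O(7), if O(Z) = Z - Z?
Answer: 0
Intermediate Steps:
m(b) = 101 (m(b) = (14 - 2) + 89 = 12 + 89 = 101)
O(Z) = 0
m(-288)*O(7) = 101*0 = 0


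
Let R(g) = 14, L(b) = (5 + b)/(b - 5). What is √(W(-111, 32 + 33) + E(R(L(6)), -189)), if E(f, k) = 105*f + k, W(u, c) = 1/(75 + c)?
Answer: √6276935/70 ≈ 35.791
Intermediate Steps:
L(b) = (5 + b)/(-5 + b)
E(f, k) = k + 105*f
√(W(-111, 32 + 33) + E(R(L(6)), -189)) = √(1/(75 + (32 + 33)) + (-189 + 105*14)) = √(1/(75 + 65) + (-189 + 1470)) = √(1/140 + 1281) = √(179341/140) = √6276935/70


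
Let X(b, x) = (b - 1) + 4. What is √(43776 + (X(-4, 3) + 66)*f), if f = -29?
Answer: √41891 ≈ 204.67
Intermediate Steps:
X(b, x) = 3 + b (X(b, x) = (-1 + b) + 4 = 3 + b)
√(43776 + (X(-4, 3) + 66)*f) = √(43776 + ((3 - 4) + 66)*(-29)) = √(43776 + (-1 + 66)*(-29)) = √(43776 + 65*(-29)) = √(43776 - 1885) = √41891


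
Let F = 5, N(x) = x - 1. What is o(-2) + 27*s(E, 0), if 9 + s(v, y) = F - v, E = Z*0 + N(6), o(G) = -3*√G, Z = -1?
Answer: -243 - 3*I*√2 ≈ -243.0 - 4.2426*I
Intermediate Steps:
N(x) = -1 + x
E = 5 (E = -1*0 + (-1 + 6) = 0 + 5 = 5)
s(v, y) = -4 - v (s(v, y) = -9 + (5 - v) = -4 - v)
o(-2) + 27*s(E, 0) = -3*I*√2 + 27*(-4 - 1*5) = -3*I*√2 + 27*(-4 - 5) = -3*I*√2 + 27*(-9) = -3*I*√2 - 243 = -243 - 3*I*√2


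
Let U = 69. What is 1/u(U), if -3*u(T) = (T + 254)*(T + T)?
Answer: -1/14858 ≈ -6.7304e-5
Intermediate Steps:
u(T) = -2*T*(254 + T)/3 (u(T) = -(T + 254)*(T + T)/3 = -(254 + T)*2*T/3 = -2*T*(254 + T)/3)
1/u(U) = 1/(-⅔*69*(254 + 69)) = 1/(-⅔*69*323) = 1/(-14858) = -1/14858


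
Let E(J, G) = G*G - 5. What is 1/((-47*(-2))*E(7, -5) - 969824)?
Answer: -1/967944 ≈ -1.0331e-6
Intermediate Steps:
E(J, G) = -5 + G² (E(J, G) = G² - 5 = -5 + G²)
1/((-47*(-2))*E(7, -5) - 969824) = 1/((-47*(-2))*(-5 + (-5)²) - 969824) = 1/(94*(-5 + 25) - 969824) = 1/(94*20 - 969824) = 1/(1880 - 969824) = 1/(-967944) = -1/967944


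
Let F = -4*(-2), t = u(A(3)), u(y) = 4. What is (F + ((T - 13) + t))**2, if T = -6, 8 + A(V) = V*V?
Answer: 49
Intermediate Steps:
A(V) = -8 + V**2 (A(V) = -8 + V*V = -8 + V**2)
t = 4
F = 8
(F + ((T - 13) + t))**2 = (8 + ((-6 - 13) + 4))**2 = (8 + (-19 + 4))**2 = (8 - 15)**2 = (-7)**2 = 49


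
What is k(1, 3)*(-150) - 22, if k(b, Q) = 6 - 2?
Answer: -622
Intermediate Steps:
k(b, Q) = 4
k(1, 3)*(-150) - 22 = 4*(-150) - 22 = -600 - 22 = -622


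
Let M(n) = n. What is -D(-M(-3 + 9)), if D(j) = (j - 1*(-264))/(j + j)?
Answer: 43/2 ≈ 21.500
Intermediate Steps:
D(j) = (264 + j)/(2*j) (D(j) = (j + 264)/((2*j)) = (264 + j)*(1/(2*j)) = (264 + j)/(2*j))
-D(-M(-3 + 9)) = -(264 - (-3 + 9))/(2*((-(-3 + 9)))) = -(264 - 1*6)/(2*((-1*6))) = -(264 - 6)/(2*(-6)) = -(-1)*258/(2*6) = -1*(-43/2) = 43/2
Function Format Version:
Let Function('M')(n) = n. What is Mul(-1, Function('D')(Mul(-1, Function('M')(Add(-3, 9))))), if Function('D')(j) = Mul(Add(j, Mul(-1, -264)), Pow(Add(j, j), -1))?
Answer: Rational(43, 2) ≈ 21.500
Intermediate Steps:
Function('D')(j) = Mul(Rational(1, 2), Pow(j, -1), Add(264, j)) (Function('D')(j) = Mul(Add(j, 264), Pow(Mul(2, j), -1)) = Mul(Add(264, j), Mul(Rational(1, 2), Pow(j, -1))) = Mul(Rational(1, 2), Pow(j, -1), Add(264, j)))
Mul(-1, Function('D')(Mul(-1, Function('M')(Add(-3, 9))))) = Mul(-1, Mul(Rational(1, 2), Pow(Mul(-1, Add(-3, 9)), -1), Add(264, Mul(-1, Add(-3, 9))))) = Mul(-1, Mul(Rational(1, 2), Pow(Mul(-1, 6), -1), Add(264, Mul(-1, 6)))) = Mul(-1, Mul(Rational(1, 2), Pow(-6, -1), Add(264, -6))) = Mul(-1, Mul(Rational(1, 2), Rational(-1, 6), 258)) = Mul(-1, Rational(-43, 2)) = Rational(43, 2)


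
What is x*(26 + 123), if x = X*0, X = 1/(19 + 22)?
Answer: 0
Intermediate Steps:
X = 1/41 ≈ 0.024390
x = 0 (x = (1/41)*0 = 0)
x*(26 + 123) = 0*(26 + 123) = 0*149 = 0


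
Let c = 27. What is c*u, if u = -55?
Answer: -1485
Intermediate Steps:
c*u = 27*(-55) = -1485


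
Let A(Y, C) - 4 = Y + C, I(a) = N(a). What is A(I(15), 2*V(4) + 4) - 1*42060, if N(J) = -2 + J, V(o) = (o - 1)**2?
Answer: -42021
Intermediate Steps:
V(o) = (-1 + o)**2
I(a) = -2 + a
A(Y, C) = 4 + C + Y (A(Y, C) = 4 + (Y + C) = 4 + (C + Y) = 4 + C + Y)
A(I(15), 2*V(4) + 4) - 1*42060 = (4 + (2*(-1 + 4)**2 + 4) + (-2 + 15)) - 1*42060 = (4 + (2*3**2 + 4) + 13) - 42060 = (4 + (2*9 + 4) + 13) - 42060 = (4 + (18 + 4) + 13) - 42060 = (4 + 22 + 13) - 42060 = 39 - 42060 = -42021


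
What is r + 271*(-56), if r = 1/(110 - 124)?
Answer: -212465/14 ≈ -15176.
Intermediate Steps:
r = -1/14 (r = 1/(-14) = -1/14 ≈ -0.071429)
r + 271*(-56) = -1/14 + 271*(-56) = -1/14 - 15176 = -212465/14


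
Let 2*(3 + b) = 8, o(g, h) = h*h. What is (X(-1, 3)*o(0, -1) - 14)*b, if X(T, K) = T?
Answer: -15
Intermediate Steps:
o(g, h) = h**2
b = 1 (b = -3 + (1/2)*8 = -3 + 4 = 1)
(X(-1, 3)*o(0, -1) - 14)*b = (-1*(-1)**2 - 14)*1 = (-1*1 - 14)*1 = (-1 - 14)*1 = -15*1 = -15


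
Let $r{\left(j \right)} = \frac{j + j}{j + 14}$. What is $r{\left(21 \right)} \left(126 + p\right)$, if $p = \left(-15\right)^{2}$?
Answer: $\frac{2106}{5} \approx 421.2$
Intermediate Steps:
$r{\left(j \right)} = \frac{2 j}{14 + j}$
$p = 225$
$r{\left(21 \right)} \left(126 + p\right) = 2 \cdot 21 \frac{1}{14 + 21} \left(126 + 225\right) = 2 \cdot 21 \cdot \frac{1}{35} \cdot 351 = \frac{6}{5} \cdot 351 = \frac{2106}{5}$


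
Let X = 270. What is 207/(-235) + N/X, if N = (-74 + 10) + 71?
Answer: -10849/12690 ≈ -0.85493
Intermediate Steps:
N = 7 (N = -64 + 71 = 7)
207/(-235) + N/X = 207/(-235) + 7/270 = 207*(-1/235) + 7*(1/270) = -207/235 + 7/270 = -10849/12690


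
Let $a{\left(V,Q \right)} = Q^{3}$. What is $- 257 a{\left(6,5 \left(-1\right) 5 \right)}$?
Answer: $4015625$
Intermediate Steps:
$- 257 a{\left(6,5 \left(-1\right) 5 \right)} = - 257 \left(5 \left(-1\right) 5\right)^{3} = - 257 \left(\left(-5\right) 5\right)^{3} = - 257 \left(-25\right)^{3} = \left(-257\right) \left(-15625\right) = 4015625$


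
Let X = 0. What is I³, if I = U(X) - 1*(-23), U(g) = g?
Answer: 12167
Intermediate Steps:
I = 23 (I = 0 - 1*(-23) = 0 + 23 = 23)
I³ = 23³ = 12167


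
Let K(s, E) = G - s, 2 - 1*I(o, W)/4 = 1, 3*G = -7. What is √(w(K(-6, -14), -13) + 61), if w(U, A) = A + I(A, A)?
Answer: 2*√13 ≈ 7.2111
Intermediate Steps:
G = -7/3 (G = (⅓)*(-7) = -7/3 ≈ -2.3333)
I(o, W) = 4 (I(o, W) = 8 - 4*1 = 8 - 4 = 4)
K(s, E) = -7/3 - s
w(U, A) = 4 + A (w(U, A) = A + 4 = 4 + A)
√(w(K(-6, -14), -13) + 61) = √((4 - 13) + 61) = √(-9 + 61) = √52 = 2*√13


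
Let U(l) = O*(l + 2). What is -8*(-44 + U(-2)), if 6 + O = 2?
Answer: 352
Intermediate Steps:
O = -4 (O = -6 + 2 = -4)
U(l) = -8 - 4*l (U(l) = -4*(l + 2) = -4*(2 + l) = -8 - 4*l)
-8*(-44 + U(-2)) = -8*(-44 + (-8 - 4*(-2))) = -8*(-44 + (-8 + 8)) = -8*(-44 + 0) = -8*(-44) = 352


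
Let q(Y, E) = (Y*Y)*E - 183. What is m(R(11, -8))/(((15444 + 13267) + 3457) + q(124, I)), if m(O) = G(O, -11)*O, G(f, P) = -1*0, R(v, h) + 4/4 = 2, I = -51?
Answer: 0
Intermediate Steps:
R(v, h) = 1 (R(v, h) = -1 + 2 = 1)
G(f, P) = 0
q(Y, E) = -183 + E*Y**2 (q(Y, E) = Y**2*E - 183 = E*Y**2 - 183 = -183 + E*Y**2)
m(O) = 0 (m(O) = 0*O = 0)
m(R(11, -8))/(((15444 + 13267) + 3457) + q(124, I)) = 0/(((15444 + 13267) + 3457) + (-183 - 51*124**2)) = 0/((28711 + 3457) + (-183 - 51*15376)) = 0/(32168 + (-183 - 784176)) = 0/(32168 - 784359) = 0/(-752191) = 0*(-1/752191) = 0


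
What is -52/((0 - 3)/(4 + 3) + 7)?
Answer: -182/23 ≈ -7.9130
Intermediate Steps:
-52/((0 - 3)/(4 + 3) + 7) = -52/(-3/7 + 7) = -52/(46/7) = (7/46)*(-52) = -182/23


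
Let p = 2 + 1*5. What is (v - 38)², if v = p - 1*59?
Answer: 8100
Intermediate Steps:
p = 7 (p = 2 + 5 = 7)
v = -52 (v = 7 - 1*59 = 7 - 59 = -52)
(v - 38)² = (-52 - 38)² = (-90)² = 8100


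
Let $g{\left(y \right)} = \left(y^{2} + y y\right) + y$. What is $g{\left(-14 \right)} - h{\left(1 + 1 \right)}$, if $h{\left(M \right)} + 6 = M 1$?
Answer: $382$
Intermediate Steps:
$g{\left(y \right)} = y + 2 y^{2}$ ($g{\left(y \right)} = \left(y^{2} + y^{2}\right) + y = 2 y^{2} + y = y + 2 y^{2}$)
$h{\left(M \right)} = -6 + M$ ($h{\left(M \right)} = -6 + M 1 = -6 + M$)
$g{\left(-14 \right)} - h{\left(1 + 1 \right)} = - 14 \left(1 + 2 \left(-14\right)\right) - \left(-6 + \left(1 + 1\right)\right) = - 14 \left(1 - 28\right) - \left(-6 + 2\right) = \left(-14\right) \left(-27\right) - -4 = 378 + 4 = 382$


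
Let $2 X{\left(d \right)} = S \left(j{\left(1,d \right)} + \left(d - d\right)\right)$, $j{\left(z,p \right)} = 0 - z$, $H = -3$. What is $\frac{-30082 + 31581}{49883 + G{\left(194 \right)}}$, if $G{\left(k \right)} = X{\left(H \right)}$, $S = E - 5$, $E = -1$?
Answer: $\frac{1499}{49886} \approx 0.030049$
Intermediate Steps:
$j{\left(z,p \right)} = - z$
$S = -6$ ($S = -1 - 5 = -6$)
$X{\left(d \right)} = 3$ ($X{\left(d \right)} = \frac{\left(-6\right) \left(\left(-1\right) 1 + \left(d - d\right)\right)}{2} = \frac{\left(-6\right) \left(-1 + 0\right)}{2} = \frac{\left(-6\right) \left(-1\right)}{2} = \frac{1}{2} \cdot 6 = 3$)
$G{\left(k \right)} = 3$
$\frac{-30082 + 31581}{49883 + G{\left(194 \right)}} = \frac{-30082 + 31581}{49883 + 3} = \frac{1499}{49886}$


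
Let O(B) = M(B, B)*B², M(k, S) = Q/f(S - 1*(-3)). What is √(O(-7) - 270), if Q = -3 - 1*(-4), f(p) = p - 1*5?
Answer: I*√2479/3 ≈ 16.597*I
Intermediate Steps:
f(p) = -5 + p (f(p) = p - 5 = -5 + p)
Q = 1 (Q = -3 + 4 = 1)
M(k, S) = 1/(-2 + S) (M(k, S) = 1/(-5 + (S - 1*(-3))) = 1/(-5 + (S + 3)) = 1/(-5 + (3 + S)) = 1/(-2 + S))
O(B) = B²/(-2 + B)
√(O(-7) - 270) = √((-7)²/(-2 - 7) - 270) = √(49/(-9) - 270) = √(49*(-⅑) - 270) = √(-49/9 - 270) = √(-2479/9) = I*√2479/3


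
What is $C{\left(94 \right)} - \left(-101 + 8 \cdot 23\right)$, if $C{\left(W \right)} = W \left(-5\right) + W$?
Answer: $-459$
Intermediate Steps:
$C{\left(W \right)} = - 4 W$ ($C{\left(W \right)} = - 5 W + W = - 4 W$)
$C{\left(94 \right)} - \left(-101 + 8 \cdot 23\right) = \left(-4\right) 94 - \left(-101 + 8 \cdot 23\right) = -376 - \left(-101 + 184\right) = -376 - 83 = -459$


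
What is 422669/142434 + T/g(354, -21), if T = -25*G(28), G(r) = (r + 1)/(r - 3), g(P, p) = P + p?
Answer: 123413/42846 ≈ 2.8804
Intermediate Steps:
G(r) = (1 + r)/(-3 + r)
T = -29 (T = -25*(1 + 28)/(-3 + 28) = -25*29/25 = -29)
422669/142434 + T/g(354, -21) = 422669/142434 - 29/(354 - 21) = 422669*(1/142434) - 29/333 = 10309/3474 - 29*1/333 = 10309/3474 - 29/333 = 123413/42846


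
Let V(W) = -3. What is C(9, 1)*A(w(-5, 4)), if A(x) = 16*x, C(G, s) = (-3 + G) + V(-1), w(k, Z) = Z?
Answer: 192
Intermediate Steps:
C(G, s) = -6 + G (C(G, s) = (-3 + G) - 3 = -6 + G)
C(9, 1)*A(w(-5, 4)) = (-6 + 9)*(16*4) = 3*64 = 192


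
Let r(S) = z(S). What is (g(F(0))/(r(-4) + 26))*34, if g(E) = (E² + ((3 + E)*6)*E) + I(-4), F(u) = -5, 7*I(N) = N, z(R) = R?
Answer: 10047/77 ≈ 130.48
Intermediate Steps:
r(S) = S
I(N) = N/7
g(E) = -4/7 + E² + E*(18 + 6*E) (g(E) = (E² + ((3 + E)*6)*E) + (⅐)*(-4) = (E² + (18 + 6*E)*E) - 4/7 = (E² + E*(18 + 6*E)) - 4/7 = -4/7 + E² + E*(18 + 6*E))
(g(F(0))/(r(-4) + 26))*34 = ((-4/7 + 7*(-5)² + 18*(-5))/(-4 + 26))*34 = ((-4/7 + 7*25 - 90)/22)*34 = ((-4/7 + 175 - 90)*(1/22))*34 = ((591/7)*(1/22))*34 = (591/154)*34 = 10047/77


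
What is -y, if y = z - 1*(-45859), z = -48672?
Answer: 2813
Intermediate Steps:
y = -2813 (y = -48672 - 1*(-45859) = -48672 + 45859 = -2813)
-y = -1*(-2813) = 2813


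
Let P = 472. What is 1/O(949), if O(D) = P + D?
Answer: 1/1421 ≈ 0.00070373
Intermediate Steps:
O(D) = 472 + D
1/O(949) = 1/(472 + 949) = 1/1421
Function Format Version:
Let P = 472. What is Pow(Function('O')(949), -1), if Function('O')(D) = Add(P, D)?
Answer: Rational(1, 1421) ≈ 0.00070373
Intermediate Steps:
Function('O')(D) = Add(472, D)
Pow(Function('O')(949), -1) = Pow(Add(472, 949), -1) = Pow(1421, -1) = Rational(1, 1421)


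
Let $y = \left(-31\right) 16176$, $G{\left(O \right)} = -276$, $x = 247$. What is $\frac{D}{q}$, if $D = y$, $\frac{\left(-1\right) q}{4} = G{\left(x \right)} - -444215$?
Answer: $\frac{125364}{443939} \approx 0.28239$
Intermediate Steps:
$q = -1775756$ ($q = - 4 \left(-276 - -444215\right) = - 4 \left(-276 + 444215\right) = \left(-4\right) 443939 = -1775756$)
$y = -501456$
$D = -501456$
$\frac{D}{q} = - \frac{501456}{-1775756} = \left(-501456\right) \left(- \frac{1}{1775756}\right) = \frac{125364}{443939}$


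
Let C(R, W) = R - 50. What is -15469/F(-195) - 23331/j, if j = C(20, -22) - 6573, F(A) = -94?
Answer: 34778307/206894 ≈ 168.10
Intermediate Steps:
C(R, W) = -50 + R
j = -6603 (j = (-50 + 20) - 6573 = -30 - 6573 = -6603)
-15469/F(-195) - 23331/j = -15469/(-94) - 23331/(-6603) = -15469*(-1/94) - 23331*(-1/6603) = 15469/94 + 7777/2201 = 34778307/206894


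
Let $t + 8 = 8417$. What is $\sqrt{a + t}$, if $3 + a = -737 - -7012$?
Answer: $\sqrt{14681} \approx 121.17$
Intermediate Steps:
$t = 8409$ ($t = -8 + 8417 = 8409$)
$a = 6272$ ($a = -3 - -6275 = -3 + \left(-737 + 7012\right) = -3 + 6275 = 6272$)
$\sqrt{a + t} = \sqrt{6272 + 8409} = \sqrt{14681}$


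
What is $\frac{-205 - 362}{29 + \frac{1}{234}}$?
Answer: $- \frac{132678}{6787} \approx -19.549$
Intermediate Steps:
$\frac{-205 - 362}{29 + \frac{1}{234}} = - \frac{567}{29 + \frac{1}{234}} = - \frac{567}{\frac{6787}{234}} = \left(-567\right) \frac{234}{6787} = - \frac{132678}{6787}$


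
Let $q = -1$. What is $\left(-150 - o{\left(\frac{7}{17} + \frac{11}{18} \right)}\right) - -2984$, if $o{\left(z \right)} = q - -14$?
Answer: $2821$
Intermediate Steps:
$o{\left(z \right)} = 13$ ($o{\left(z \right)} = -1 - -14 = -1 + 14 = 13$)
$\left(-150 - o{\left(\frac{7}{17} + \frac{11}{18} \right)}\right) - -2984 = \left(-150 - 13\right) - -2984 = \left(-150 - 13\right) + 2984 = -163 + 2984 = 2821$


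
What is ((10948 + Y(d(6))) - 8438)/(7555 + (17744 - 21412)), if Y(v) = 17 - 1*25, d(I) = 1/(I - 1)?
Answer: 2502/3887 ≈ 0.64368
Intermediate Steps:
d(I) = 1/(-1 + I)
Y(v) = -8 (Y(v) = 17 - 25 = -8)
((10948 + Y(d(6))) - 8438)/(7555 + (17744 - 21412)) = ((10948 - 8) - 8438)/(7555 + (17744 - 21412)) = (10940 - 8438)/(7555 - 3668) = 2502/3887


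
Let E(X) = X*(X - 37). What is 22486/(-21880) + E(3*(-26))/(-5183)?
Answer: -156404269/56702020 ≈ -2.7584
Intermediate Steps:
E(X) = X*(-37 + X)
22486/(-21880) + E(3*(-26))/(-5183) = 22486/(-21880) + ((3*(-26))*(-37 + 3*(-26)))/(-5183) = 22486*(-1/21880) - 78*(-37 - 78)*(-1/5183) = -11243/10940 - 78*(-115)*(-1/5183) = -11243/10940 + 8970*(-1/5183) = -11243/10940 - 8970/5183 = -156404269/56702020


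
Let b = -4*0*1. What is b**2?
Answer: 0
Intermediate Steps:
b = 0 (b = 0*1 = 0)
b**2 = 0**2 = 0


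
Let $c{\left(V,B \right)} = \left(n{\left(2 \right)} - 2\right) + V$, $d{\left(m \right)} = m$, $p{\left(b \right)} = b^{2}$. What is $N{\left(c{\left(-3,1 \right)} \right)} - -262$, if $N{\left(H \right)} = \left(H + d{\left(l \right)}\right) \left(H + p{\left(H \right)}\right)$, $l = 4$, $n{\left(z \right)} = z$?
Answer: $268$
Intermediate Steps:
$c{\left(V,B \right)} = V$ ($c{\left(V,B \right)} = \left(2 - 2\right) + V = 0 + V = V$)
$N{\left(H \right)} = \left(4 + H\right) \left(H + H^{2}\right)$ ($N{\left(H \right)} = \left(H + 4\right) \left(H + H^{2}\right) = \left(4 + H\right) \left(H + H^{2}\right)$)
$N{\left(c{\left(-3,1 \right)} \right)} - -262 = - 3 \left(4 + \left(-3\right)^{2} + 5 \left(-3\right)\right) - -262 = - 3 \left(4 + 9 - 15\right) + 262 = \left(-3\right) \left(-2\right) + 262 = 6 + 262 = 268$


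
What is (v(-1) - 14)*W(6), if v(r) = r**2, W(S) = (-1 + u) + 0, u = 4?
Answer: -39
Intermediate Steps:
W(S) = 3 (W(S) = (-1 + 4) + 0 = 3 + 0 = 3)
(v(-1) - 14)*W(6) = ((-1)**2 - 14)*3 = (1 - 14)*3 = -13*3 = -39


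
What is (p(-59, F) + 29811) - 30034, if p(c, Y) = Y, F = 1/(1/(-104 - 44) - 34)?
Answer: -1122507/5033 ≈ -223.03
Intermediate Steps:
F = -148/5033 (F = 1/(1/(-148) - 34) = 1/(-1/148 - 34) = 1/(-5033/148) = -148/5033 ≈ -0.029406)
(p(-59, F) + 29811) - 30034 = (-148/5033 + 29811) - 30034 = 150038615/5033 - 30034 = -1122507/5033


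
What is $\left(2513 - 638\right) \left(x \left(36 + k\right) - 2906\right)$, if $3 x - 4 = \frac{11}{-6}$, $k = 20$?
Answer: $- \frac{16118750}{3} \approx -5.3729 \cdot 10^{6}$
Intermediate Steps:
$x = \frac{13}{18}$ ($x = \frac{4}{3} + \frac{11 \frac{1}{-6}}{3} = \frac{4}{3} + \frac{11 \left(- \frac{1}{6}\right)}{3} = \frac{4}{3} + \frac{1}{3} \left(- \frac{11}{6}\right) = \frac{4}{3} - \frac{11}{18} = \frac{13}{18} \approx 0.72222$)
$\left(2513 - 638\right) \left(x \left(36 + k\right) - 2906\right) = \left(2513 - 638\right) \left(\frac{13 \left(36 + 20\right)}{18} - 2906\right) = 1875 \left(\frac{13}{18} \cdot 56 - 2906\right) = 1875 \left(\frac{364}{9} - 2906\right) = 1875 \left(- \frac{25790}{9}\right) = - \frac{16118750}{3}$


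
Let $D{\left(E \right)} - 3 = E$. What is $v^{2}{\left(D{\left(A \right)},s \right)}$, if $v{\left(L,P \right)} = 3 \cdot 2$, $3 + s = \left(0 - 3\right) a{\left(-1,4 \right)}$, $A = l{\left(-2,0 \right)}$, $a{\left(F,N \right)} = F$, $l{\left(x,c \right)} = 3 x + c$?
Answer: $36$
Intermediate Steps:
$l{\left(x,c \right)} = c + 3 x$
$A = -6$ ($A = 0 + 3 \left(-2\right) = 0 - 6 = -6$)
$D{\left(E \right)} = 3 + E$
$s = 0$ ($s = -3 + \left(0 - 3\right) \left(-1\right) = -3 - -3 = -3 + 3 = 0$)
$v{\left(L,P \right)} = 6$
$v^{2}{\left(D{\left(A \right)},s \right)} = 6^{2} = 36$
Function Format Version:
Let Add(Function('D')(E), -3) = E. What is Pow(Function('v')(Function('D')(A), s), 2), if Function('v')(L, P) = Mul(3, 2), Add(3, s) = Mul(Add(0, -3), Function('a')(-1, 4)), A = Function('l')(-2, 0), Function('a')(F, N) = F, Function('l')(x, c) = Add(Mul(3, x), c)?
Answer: 36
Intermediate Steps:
Function('l')(x, c) = Add(c, Mul(3, x))
A = -6 (A = Add(0, Mul(3, -2)) = Add(0, -6) = -6)
Function('D')(E) = Add(3, E)
s = 0 (s = Add(-3, Mul(Add(0, -3), -1)) = Add(-3, Mul(-3, -1)) = Add(-3, 3) = 0)
Function('v')(L, P) = 6
Pow(Function('v')(Function('D')(A), s), 2) = Pow(6, 2) = 36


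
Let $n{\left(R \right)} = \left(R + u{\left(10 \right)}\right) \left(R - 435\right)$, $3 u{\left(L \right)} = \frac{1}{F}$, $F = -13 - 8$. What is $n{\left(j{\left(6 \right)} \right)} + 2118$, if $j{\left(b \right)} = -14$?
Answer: $\frac{529901}{63} \approx 8411.1$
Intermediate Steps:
$F = -21$
$u{\left(L \right)} = - \frac{1}{63}$ ($u{\left(L \right)} = \frac{1}{3 \left(-21\right)} = \frac{1}{3} \left(- \frac{1}{21}\right) = - \frac{1}{63}$)
$n{\left(R \right)} = \left(-435 + R\right) \left(- \frac{1}{63} + R\right)$ ($n{\left(R \right)} = \left(R - \frac{1}{63}\right) \left(R - 435\right) = \left(- \frac{1}{63} + R\right) \left(-435 + R\right) = \left(-435 + R\right) \left(- \frac{1}{63} + R\right)$)
$n{\left(j{\left(6 \right)} \right)} + 2118 = \left(\frac{145}{21} + \left(-14\right)^{2} - - \frac{54812}{9}\right) + 2118 = \left(\frac{145}{21} + 196 + \frac{54812}{9}\right) + 2118 = \frac{396467}{63} + 2118 = \frac{529901}{63}$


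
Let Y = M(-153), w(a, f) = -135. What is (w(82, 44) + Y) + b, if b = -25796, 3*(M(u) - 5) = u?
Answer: -25977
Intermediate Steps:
M(u) = 5 + u/3
Y = -46 (Y = 5 + (⅓)*(-153) = 5 - 51 = -46)
(w(82, 44) + Y) + b = (-135 - 46) - 25796 = -181 - 25796 = -25977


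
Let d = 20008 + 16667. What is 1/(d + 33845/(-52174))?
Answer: 52174/1913447605 ≈ 2.7267e-5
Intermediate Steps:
d = 36675
1/(d + 33845/(-52174)) = 1/(36675 + 33845/(-52174)) = 1/(36675 + 33845*(-1/52174)) = 1/(36675 - 33845/52174) = 1/(1913447605/52174) = 52174/1913447605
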